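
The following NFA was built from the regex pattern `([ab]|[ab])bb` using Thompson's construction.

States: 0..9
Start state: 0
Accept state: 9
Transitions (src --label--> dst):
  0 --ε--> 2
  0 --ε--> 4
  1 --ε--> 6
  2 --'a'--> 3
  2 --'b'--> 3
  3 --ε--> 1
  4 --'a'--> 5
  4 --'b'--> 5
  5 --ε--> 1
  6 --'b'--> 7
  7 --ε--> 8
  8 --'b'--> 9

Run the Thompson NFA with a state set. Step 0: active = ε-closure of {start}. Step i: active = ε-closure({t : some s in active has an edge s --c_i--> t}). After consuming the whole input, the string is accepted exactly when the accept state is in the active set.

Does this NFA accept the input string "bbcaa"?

initial (ε-close {0}): {0,2,4}
'b' @ 1: {1,3,5,6}
'b' @ 2: {7,8}
'c' @ 3: {}  — state set empty
rest 'aa' ignored (set empty)
after full input: {}  (accept=9 not in)

Answer: REJECT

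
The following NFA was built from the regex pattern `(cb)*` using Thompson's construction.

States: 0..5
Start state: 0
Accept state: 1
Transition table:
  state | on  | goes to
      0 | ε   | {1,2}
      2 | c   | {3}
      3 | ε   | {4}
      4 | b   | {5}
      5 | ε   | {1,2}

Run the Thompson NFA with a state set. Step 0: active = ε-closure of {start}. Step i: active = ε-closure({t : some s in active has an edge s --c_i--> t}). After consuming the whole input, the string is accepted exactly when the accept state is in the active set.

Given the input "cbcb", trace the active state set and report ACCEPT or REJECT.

Answer: ACCEPT

Derivation:
initial (ε-close {0}): {0,1,2}
'c' @ 1: {3,4}
'b' @ 2: {1,2,5}  ✓accept
'c' @ 3: {3,4}
'b' @ 4: {1,2,5}  ✓accept
after full input: {1,2,5}  (accept=1 in)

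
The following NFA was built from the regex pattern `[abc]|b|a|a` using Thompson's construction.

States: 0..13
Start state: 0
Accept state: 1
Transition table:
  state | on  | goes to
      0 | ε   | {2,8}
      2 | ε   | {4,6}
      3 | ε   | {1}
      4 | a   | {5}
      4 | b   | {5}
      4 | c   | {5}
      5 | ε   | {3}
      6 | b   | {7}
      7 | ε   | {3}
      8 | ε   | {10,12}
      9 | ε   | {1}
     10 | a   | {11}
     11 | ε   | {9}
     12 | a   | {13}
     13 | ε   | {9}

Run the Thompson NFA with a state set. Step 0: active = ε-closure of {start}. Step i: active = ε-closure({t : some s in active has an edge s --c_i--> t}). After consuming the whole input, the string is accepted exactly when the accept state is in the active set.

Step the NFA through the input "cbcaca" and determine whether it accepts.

initial (ε-close {0}): {0,2,4,6,8,10,12}
'c' @ 1: {1,3,5}  [accepting]
'b' @ 2: {}  — state set empty
rest 'caca' ignored (set empty)
final: {}; accept 1 not in set

Answer: REJECT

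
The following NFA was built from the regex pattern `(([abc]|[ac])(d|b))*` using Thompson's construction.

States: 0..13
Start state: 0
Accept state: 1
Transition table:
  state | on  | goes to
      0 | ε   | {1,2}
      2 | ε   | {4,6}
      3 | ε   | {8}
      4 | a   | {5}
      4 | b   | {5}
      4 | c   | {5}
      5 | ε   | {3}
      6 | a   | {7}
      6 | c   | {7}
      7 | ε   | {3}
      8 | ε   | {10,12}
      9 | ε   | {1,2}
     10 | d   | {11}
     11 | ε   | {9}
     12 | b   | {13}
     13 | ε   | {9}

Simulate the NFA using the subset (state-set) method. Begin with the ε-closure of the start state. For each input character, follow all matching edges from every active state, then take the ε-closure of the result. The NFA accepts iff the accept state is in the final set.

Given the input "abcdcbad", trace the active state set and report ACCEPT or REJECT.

start: ε-closure({0}) = {0,1,2,4,6}
'a' @ 1: {3,5,7,8,10,12}
'b' @ 2: {1,2,4,6,9,13}  [accepting]
'c' @ 3: {3,5,7,8,10,12}
'd' @ 4: {1,2,4,6,9,11}  [accepting]
'c' @ 5: {3,5,7,8,10,12}
'b' @ 6: {1,2,4,6,9,13}  [accepting]
'a' @ 7: {3,5,7,8,10,12}
'd' @ 8: {1,2,4,6,9,11}  [accepting]
final: {1,2,4,6,9,11}; accept 1 in set

Answer: ACCEPT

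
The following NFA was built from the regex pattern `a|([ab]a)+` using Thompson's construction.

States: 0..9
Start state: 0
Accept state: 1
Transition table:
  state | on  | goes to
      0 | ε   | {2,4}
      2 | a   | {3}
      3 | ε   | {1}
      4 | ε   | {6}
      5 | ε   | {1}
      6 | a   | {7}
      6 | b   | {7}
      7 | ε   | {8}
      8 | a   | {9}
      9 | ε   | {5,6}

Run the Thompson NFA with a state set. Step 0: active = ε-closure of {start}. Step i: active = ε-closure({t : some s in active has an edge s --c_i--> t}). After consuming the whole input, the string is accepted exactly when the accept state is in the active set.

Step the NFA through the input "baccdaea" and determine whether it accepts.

Answer: REJECT

Derivation:
initial (ε-close {0}): {0,2,4,6}
'b' @ 1: {7,8}
'a' @ 2: {1,5,6,9}  [accepting]
'c' @ 3: {}  — no active states
rest 'cdaea' ignored (set empty)
end set {} — state 1 not in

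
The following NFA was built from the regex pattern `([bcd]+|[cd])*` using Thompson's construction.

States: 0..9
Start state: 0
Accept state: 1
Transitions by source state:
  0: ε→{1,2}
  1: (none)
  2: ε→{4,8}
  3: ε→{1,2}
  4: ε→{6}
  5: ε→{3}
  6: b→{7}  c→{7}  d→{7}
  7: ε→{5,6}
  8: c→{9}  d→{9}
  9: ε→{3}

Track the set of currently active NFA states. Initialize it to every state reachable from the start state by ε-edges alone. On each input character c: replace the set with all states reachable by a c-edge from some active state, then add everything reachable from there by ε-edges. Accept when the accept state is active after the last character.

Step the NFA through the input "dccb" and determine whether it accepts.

Answer: ACCEPT

Trace:
start: ε-closure({0}) = {0,1,2,4,6,8}
'd' @ 1: {1,2,3,4,5,6,7,8,9}  (accept∈set)
'c' @ 2: {1,2,3,4,5,6,7,8,9}  (accept∈set)
'c' @ 3: {1,2,3,4,5,6,7,8,9}  (accept∈set)
'b' @ 4: {1,2,3,4,5,6,7,8}  (accept∈set)
end set {1,2,3,4,5,6,7,8} — state 1 in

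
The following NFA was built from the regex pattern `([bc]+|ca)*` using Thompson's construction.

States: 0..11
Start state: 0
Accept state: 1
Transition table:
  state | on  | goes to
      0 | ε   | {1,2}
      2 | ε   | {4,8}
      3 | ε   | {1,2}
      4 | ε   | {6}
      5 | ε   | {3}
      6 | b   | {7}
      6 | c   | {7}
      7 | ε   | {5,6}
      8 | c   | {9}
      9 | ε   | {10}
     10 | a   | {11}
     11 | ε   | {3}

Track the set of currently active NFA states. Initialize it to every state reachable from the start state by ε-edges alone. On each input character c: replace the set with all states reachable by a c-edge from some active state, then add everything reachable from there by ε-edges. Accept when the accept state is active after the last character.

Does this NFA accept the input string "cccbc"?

start: ε-closure({0}) = {0,1,2,4,6,8}
'c' @ 1: {1,2,3,4,5,6,7,8,9,10}  ✓accept
'c' @ 2: {1,2,3,4,5,6,7,8,9,10}  ✓accept
'c' @ 3: {1,2,3,4,5,6,7,8,9,10}  ✓accept
'b' @ 4: {1,2,3,4,5,6,7,8}  ✓accept
'c' @ 5: {1,2,3,4,5,6,7,8,9,10}  ✓accept
final: {1,2,3,4,5,6,7,8,9,10}; accept 1 in set

Answer: ACCEPT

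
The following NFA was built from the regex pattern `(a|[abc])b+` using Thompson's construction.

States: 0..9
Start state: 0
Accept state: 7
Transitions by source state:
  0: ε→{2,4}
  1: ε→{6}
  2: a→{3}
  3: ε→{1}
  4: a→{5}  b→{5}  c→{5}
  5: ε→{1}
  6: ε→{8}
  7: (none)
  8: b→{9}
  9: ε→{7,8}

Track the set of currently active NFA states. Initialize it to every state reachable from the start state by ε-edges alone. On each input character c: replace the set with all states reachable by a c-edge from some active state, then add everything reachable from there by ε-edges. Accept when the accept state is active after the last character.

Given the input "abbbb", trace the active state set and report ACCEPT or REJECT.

S₀ = ε-closure({0}) = {0,2,4}
'a' @ 1: {1,3,5,6,8}
'b' @ 2: {7,8,9}  (accept∈set)
'b' @ 3: {7,8,9}  (accept∈set)
'b' @ 4: {7,8,9}  (accept∈set)
'b' @ 5: {7,8,9}  (accept∈set)
end set {7,8,9} — state 7 in

Answer: ACCEPT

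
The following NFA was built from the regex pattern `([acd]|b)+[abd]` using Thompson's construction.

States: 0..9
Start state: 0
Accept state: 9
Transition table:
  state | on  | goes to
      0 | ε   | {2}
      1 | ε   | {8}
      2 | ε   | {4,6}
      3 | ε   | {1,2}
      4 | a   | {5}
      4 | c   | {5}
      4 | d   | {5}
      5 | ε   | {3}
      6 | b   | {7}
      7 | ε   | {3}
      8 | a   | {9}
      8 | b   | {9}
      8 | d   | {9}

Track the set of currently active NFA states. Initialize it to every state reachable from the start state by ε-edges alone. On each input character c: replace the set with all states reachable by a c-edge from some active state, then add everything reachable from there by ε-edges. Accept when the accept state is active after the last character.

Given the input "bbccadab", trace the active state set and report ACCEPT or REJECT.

initial (ε-close {0}): {0,2,4,6}
'b' @ 1: {1,2,3,4,6,7,8}
'b' @ 2: {1,2,3,4,6,7,8,9}  ✓accept
'c' @ 3: {1,2,3,4,5,6,8}
'c' @ 4: {1,2,3,4,5,6,8}
'a' @ 5: {1,2,3,4,5,6,8,9}  ✓accept
'd' @ 6: {1,2,3,4,5,6,8,9}  ✓accept
'a' @ 7: {1,2,3,4,5,6,8,9}  ✓accept
'b' @ 8: {1,2,3,4,6,7,8,9}  ✓accept
final: {1,2,3,4,6,7,8,9}; accept 9 in set

Answer: ACCEPT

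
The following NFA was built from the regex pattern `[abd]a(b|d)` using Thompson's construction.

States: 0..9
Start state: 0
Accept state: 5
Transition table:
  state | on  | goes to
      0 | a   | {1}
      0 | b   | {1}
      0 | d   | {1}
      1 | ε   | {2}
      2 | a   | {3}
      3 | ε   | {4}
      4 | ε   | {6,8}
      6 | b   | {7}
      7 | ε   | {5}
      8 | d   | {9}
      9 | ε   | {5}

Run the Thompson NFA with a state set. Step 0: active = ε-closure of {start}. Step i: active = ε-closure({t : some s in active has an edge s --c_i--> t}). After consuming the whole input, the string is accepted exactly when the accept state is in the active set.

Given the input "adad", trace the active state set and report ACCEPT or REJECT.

start: ε-closure({0}) = {0}
'a' @ 1: {1,2}
'd' @ 2: {}  — no active states
rest 'ad' ignored (set empty)
after full input: {}  (accept=5 not in)

Answer: REJECT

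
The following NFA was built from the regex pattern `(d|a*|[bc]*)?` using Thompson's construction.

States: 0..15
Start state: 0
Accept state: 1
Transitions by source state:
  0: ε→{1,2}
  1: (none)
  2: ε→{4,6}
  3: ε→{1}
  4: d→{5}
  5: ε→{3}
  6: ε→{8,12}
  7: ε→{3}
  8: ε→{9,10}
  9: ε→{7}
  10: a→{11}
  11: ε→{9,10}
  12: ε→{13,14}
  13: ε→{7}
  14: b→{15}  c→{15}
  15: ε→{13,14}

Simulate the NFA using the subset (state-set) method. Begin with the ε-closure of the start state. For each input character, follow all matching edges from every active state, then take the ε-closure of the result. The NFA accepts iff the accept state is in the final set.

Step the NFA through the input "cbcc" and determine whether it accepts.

Answer: ACCEPT

Trace:
start: ε-closure({0}) = {0,1,2,3,4,6,7,8,9,10,12,13,14}
'c' @ 1: {1,3,7,13,14,15}  [accepting]
'b' @ 2: {1,3,7,13,14,15}  [accepting]
'c' @ 3: {1,3,7,13,14,15}  [accepting]
'c' @ 4: {1,3,7,13,14,15}  [accepting]
final: {1,3,7,13,14,15}; accept 1 in set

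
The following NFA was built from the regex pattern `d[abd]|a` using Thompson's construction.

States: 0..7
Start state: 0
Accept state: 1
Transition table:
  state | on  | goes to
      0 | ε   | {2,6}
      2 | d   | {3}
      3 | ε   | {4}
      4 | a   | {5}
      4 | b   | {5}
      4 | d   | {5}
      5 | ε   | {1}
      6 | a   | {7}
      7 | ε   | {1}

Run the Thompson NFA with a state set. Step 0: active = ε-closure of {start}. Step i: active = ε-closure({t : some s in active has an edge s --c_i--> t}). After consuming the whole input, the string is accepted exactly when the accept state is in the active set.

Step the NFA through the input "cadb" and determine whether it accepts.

Answer: REJECT

Derivation:
start: ε-closure({0}) = {0,2,6}
'c' @ 1: {}  — no active states
rest 'adb' ignored (set empty)
end set {} — state 1 not in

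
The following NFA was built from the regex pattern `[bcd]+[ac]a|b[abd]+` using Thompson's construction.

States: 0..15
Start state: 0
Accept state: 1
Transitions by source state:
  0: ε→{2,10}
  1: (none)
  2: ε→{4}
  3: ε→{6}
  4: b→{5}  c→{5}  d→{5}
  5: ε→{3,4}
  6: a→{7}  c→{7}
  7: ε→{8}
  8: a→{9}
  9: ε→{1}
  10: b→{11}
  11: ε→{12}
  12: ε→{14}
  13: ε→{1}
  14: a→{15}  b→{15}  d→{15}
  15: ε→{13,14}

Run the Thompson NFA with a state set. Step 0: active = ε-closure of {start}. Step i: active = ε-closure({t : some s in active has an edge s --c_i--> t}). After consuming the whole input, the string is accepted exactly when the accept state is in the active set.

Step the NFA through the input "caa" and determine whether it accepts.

start: ε-closure({0}) = {0,2,4,10}
'c' @ 1: {3,4,5,6}
'a' @ 2: {7,8}
'a' @ 3: {1,9}  [accepting]
end set {1,9} — state 1 in

Answer: ACCEPT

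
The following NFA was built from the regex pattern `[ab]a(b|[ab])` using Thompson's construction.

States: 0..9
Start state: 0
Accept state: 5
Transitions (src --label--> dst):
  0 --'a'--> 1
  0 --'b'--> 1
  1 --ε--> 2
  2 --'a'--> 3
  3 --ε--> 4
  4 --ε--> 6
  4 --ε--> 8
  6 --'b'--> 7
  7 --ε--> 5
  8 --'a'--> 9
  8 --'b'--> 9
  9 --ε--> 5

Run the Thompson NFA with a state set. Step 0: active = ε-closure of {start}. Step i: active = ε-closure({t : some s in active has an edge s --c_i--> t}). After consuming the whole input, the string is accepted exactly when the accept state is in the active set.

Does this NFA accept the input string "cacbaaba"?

initial (ε-close {0}): {0}
'c' @ 1: {}  — state set empty
rest 'acbaaba' ignored (set empty)
end set {} — state 5 not in

Answer: REJECT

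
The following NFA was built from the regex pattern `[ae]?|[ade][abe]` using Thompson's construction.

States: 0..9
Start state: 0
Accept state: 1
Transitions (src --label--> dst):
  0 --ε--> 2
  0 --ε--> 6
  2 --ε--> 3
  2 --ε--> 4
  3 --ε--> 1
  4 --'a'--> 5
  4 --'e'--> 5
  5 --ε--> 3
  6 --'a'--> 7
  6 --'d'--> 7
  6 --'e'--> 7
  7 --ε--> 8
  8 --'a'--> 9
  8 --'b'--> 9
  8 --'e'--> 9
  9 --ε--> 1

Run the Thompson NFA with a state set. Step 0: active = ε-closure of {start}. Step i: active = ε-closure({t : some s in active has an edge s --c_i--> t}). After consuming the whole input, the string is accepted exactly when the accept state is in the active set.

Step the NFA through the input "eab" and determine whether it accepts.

Answer: REJECT

Trace:
start: ε-closure({0}) = {0,1,2,3,4,6}
'e' @ 1: {1,3,5,7,8}  ✓accept
'a' @ 2: {1,9}  ✓accept
'b' @ 3: {}  — state set empty
final: {}; accept 1 not in set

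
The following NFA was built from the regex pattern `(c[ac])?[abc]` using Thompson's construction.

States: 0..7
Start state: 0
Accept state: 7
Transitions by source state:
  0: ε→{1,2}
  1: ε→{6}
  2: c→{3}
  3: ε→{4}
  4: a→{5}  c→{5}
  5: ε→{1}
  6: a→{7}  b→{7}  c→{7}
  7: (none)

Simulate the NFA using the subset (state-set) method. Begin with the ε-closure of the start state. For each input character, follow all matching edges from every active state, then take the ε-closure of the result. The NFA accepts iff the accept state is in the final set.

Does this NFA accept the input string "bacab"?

start: ε-closure({0}) = {0,1,2,6}
'b' @ 1: {7}  (accept∈set)
'a' @ 2: {}  — dead — no transitions
rest 'cab' ignored (set empty)
after full input: {}  (accept=7 not in)

Answer: REJECT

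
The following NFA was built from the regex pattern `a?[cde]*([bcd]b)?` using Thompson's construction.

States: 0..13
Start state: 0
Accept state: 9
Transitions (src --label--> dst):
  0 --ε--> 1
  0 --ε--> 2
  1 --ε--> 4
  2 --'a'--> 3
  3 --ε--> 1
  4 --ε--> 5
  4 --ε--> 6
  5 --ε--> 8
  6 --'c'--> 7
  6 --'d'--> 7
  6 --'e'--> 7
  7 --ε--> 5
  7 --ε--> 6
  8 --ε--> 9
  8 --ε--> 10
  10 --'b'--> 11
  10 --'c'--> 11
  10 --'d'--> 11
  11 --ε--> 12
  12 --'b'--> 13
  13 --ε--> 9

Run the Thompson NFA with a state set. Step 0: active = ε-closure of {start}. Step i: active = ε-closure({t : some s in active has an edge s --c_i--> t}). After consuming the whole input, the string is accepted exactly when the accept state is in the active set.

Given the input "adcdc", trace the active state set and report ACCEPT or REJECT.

Answer: ACCEPT

Steps:
start: ε-closure({0}) = {0,1,2,4,5,6,8,9,10}
'a' @ 1: {1,3,4,5,6,8,9,10}  [accepting]
'd' @ 2: {5,6,7,8,9,10,11,12}  [accepting]
'c' @ 3: {5,6,7,8,9,10,11,12}  [accepting]
'd' @ 4: {5,6,7,8,9,10,11,12}  [accepting]
'c' @ 5: {5,6,7,8,9,10,11,12}  [accepting]
end set {5,6,7,8,9,10,11,12} — state 9 in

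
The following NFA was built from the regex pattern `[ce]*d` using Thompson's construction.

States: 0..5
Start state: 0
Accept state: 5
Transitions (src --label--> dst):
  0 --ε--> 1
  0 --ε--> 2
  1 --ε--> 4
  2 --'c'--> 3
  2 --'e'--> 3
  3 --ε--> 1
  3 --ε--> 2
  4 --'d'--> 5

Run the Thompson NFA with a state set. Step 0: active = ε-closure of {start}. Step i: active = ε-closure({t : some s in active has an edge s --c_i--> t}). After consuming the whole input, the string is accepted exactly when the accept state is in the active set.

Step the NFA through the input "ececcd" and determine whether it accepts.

S₀ = ε-closure({0}) = {0,1,2,4}
'e' @ 1: {1,2,3,4}
'c' @ 2: {1,2,3,4}
'e' @ 3: {1,2,3,4}
'c' @ 4: {1,2,3,4}
'c' @ 5: {1,2,3,4}
'd' @ 6: {5}  ✓accept
after full input: {5}  (accept=5 in)

Answer: ACCEPT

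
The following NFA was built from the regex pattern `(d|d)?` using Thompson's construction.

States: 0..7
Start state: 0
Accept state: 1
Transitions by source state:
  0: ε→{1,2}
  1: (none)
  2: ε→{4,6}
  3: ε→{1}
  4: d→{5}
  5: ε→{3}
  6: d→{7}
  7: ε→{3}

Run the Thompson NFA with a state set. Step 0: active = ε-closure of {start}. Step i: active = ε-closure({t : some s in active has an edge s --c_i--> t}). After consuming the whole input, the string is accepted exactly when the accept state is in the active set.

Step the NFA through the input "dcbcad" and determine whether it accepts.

Answer: REJECT

Steps:
initial (ε-close {0}): {0,1,2,4,6}
'd' @ 1: {1,3,5,7}  [accepting]
'c' @ 2: {}  — dead — no transitions
rest 'bcad' ignored (set empty)
final: {}; accept 1 not in set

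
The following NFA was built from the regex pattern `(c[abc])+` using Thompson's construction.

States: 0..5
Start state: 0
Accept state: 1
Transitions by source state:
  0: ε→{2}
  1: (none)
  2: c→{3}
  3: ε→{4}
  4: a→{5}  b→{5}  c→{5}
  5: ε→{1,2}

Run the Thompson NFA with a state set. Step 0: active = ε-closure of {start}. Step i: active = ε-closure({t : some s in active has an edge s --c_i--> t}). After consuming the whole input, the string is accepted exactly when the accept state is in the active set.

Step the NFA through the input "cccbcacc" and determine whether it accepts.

start: ε-closure({0}) = {0,2}
'c' @ 1: {3,4}
'c' @ 2: {1,2,5}  ✓accept
'c' @ 3: {3,4}
'b' @ 4: {1,2,5}  ✓accept
'c' @ 5: {3,4}
'a' @ 6: {1,2,5}  ✓accept
'c' @ 7: {3,4}
'c' @ 8: {1,2,5}  ✓accept
final: {1,2,5}; accept 1 in set

Answer: ACCEPT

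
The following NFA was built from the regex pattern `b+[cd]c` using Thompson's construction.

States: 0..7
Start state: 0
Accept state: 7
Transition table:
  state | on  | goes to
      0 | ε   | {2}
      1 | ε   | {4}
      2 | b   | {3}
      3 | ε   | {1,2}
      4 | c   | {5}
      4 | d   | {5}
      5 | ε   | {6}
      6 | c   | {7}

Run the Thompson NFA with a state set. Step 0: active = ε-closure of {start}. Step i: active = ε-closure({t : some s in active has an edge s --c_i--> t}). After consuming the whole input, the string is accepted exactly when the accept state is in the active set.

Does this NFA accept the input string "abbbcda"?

initial (ε-close {0}): {0,2}
'a' @ 1: {}  — no active states
rest 'bbbcda' ignored (set empty)
end set {} — state 7 not in

Answer: REJECT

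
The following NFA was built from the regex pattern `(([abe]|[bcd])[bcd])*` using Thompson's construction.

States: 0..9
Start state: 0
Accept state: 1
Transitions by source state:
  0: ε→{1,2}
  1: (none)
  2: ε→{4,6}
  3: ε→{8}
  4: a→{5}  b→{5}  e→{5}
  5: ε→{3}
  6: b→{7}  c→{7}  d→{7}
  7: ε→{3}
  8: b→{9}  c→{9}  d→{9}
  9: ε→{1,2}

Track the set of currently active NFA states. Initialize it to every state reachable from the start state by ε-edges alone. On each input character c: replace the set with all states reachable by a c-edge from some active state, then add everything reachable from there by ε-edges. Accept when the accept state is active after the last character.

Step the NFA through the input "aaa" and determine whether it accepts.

start: ε-closure({0}) = {0,1,2,4,6}
'a' @ 1: {3,5,8}
'a' @ 2: {}  — dead — no transitions
rest 'a' ignored (set empty)
after full input: {}  (accept=1 not in)

Answer: REJECT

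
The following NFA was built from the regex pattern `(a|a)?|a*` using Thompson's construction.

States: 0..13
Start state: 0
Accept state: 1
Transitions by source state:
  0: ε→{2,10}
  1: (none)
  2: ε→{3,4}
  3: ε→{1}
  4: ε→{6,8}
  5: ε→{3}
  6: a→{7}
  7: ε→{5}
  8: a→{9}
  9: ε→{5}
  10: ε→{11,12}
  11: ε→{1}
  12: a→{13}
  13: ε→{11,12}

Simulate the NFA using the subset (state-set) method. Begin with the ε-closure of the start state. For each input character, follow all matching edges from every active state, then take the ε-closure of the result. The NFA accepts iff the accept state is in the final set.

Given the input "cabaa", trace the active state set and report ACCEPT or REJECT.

Answer: REJECT

Trace:
initial (ε-close {0}): {0,1,2,3,4,6,8,10,11,12}
'c' @ 1: {}  — no active states
rest 'abaa' ignored (set empty)
after full input: {}  (accept=1 not in)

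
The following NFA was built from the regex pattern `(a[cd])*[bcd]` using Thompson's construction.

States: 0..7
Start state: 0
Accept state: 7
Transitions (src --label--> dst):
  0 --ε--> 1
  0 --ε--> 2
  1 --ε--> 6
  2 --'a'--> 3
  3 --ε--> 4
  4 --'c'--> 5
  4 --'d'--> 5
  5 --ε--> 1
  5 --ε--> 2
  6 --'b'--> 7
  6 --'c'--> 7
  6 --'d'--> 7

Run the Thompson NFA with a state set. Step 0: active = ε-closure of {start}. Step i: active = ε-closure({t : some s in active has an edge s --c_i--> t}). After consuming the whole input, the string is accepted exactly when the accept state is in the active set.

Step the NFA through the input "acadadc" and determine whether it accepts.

start: ε-closure({0}) = {0,1,2,6}
'a' @ 1: {3,4}
'c' @ 2: {1,2,5,6}
'a' @ 3: {3,4}
'd' @ 4: {1,2,5,6}
'a' @ 5: {3,4}
'd' @ 6: {1,2,5,6}
'c' @ 7: {7}  ✓accept
end set {7} — state 7 in

Answer: ACCEPT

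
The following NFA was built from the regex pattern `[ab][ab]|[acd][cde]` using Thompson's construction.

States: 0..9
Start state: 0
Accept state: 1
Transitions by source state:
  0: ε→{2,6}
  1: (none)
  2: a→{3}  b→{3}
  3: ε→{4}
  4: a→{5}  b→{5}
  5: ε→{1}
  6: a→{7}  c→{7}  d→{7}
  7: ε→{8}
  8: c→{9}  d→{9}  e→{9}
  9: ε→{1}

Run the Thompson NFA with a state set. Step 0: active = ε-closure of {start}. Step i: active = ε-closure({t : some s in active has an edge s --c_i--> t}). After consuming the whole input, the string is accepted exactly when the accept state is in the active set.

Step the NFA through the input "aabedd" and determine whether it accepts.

initial (ε-close {0}): {0,2,6}
'a' @ 1: {3,4,7,8}
'a' @ 2: {1,5}  (accept∈set)
'b' @ 3: {}  — dead — no transitions
rest 'edd' ignored (set empty)
final: {}; accept 1 not in set

Answer: REJECT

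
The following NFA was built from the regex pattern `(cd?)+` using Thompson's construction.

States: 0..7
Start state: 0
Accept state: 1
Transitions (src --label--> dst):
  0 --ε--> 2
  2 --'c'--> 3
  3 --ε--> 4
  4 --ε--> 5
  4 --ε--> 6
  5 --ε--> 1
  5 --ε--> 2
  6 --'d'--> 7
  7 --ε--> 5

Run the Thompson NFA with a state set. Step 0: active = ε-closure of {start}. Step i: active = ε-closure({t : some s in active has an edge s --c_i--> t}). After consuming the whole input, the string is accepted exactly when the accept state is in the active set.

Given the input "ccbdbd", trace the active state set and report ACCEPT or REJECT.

start: ε-closure({0}) = {0,2}
'c' @ 1: {1,2,3,4,5,6}  ✓accept
'c' @ 2: {1,2,3,4,5,6}  ✓accept
'b' @ 3: {}  — dead — no transitions
rest 'dbd' ignored (set empty)
final: {}; accept 1 not in set

Answer: REJECT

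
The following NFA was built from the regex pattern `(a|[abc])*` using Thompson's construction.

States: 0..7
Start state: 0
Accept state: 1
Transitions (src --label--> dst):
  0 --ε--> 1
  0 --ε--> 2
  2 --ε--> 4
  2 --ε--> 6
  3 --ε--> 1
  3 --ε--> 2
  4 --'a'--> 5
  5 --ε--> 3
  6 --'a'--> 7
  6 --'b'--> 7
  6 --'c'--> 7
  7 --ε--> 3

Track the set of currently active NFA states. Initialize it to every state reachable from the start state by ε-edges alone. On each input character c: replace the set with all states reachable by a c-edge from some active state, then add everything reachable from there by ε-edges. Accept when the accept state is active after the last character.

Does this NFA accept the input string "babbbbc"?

Answer: ACCEPT

Derivation:
start: ε-closure({0}) = {0,1,2,4,6}
'b' @ 1: {1,2,3,4,6,7}  [accepting]
'a' @ 2: {1,2,3,4,5,6,7}  [accepting]
'b' @ 3: {1,2,3,4,6,7}  [accepting]
'b' @ 4: {1,2,3,4,6,7}  [accepting]
'b' @ 5: {1,2,3,4,6,7}  [accepting]
'b' @ 6: {1,2,3,4,6,7}  [accepting]
'c' @ 7: {1,2,3,4,6,7}  [accepting]
after full input: {1,2,3,4,6,7}  (accept=1 in)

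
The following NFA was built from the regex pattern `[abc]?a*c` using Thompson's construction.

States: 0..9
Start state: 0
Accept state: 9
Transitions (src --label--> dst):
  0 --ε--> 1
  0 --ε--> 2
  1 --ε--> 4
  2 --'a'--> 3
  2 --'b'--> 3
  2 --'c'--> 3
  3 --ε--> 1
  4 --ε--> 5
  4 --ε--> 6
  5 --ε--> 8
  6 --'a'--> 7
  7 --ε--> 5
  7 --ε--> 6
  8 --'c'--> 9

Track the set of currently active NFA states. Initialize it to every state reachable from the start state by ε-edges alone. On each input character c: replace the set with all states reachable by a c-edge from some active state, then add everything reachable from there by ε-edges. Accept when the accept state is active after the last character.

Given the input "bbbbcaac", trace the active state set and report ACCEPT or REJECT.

Answer: REJECT

Derivation:
start: ε-closure({0}) = {0,1,2,4,5,6,8}
'b' @ 1: {1,3,4,5,6,8}
'b' @ 2: {}  — dead — no transitions
rest 'bbcaac' ignored (set empty)
final: {}; accept 9 not in set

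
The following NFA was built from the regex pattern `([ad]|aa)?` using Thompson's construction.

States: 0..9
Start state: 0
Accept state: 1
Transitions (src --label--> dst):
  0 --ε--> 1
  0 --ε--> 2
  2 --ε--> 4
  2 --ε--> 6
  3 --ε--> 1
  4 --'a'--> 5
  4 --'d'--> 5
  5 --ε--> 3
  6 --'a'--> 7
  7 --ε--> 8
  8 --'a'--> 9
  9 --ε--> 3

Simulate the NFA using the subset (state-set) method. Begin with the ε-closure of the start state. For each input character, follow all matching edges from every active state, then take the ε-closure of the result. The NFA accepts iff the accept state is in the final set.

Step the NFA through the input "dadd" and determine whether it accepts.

S₀ = ε-closure({0}) = {0,1,2,4,6}
'd' @ 1: {1,3,5}  (accept∈set)
'a' @ 2: {}  — no active states
rest 'dd' ignored (set empty)
after full input: {}  (accept=1 not in)

Answer: REJECT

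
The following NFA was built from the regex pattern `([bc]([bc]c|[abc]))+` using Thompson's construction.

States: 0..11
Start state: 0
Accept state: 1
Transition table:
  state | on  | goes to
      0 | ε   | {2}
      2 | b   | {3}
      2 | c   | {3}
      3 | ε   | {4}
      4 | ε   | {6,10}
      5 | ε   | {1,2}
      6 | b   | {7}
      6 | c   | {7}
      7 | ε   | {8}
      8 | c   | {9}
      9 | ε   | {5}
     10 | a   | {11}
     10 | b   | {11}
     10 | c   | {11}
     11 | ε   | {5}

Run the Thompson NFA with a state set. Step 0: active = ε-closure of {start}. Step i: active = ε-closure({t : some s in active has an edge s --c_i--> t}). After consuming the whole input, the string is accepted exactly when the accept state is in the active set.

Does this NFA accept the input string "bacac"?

Answer: REJECT

Derivation:
S₀ = ε-closure({0}) = {0,2}
'b' @ 1: {3,4,6,10}
'a' @ 2: {1,2,5,11}  ✓accept
'c' @ 3: {3,4,6,10}
'a' @ 4: {1,2,5,11}  ✓accept
'c' @ 5: {3,4,6,10}
final: {3,4,6,10}; accept 1 not in set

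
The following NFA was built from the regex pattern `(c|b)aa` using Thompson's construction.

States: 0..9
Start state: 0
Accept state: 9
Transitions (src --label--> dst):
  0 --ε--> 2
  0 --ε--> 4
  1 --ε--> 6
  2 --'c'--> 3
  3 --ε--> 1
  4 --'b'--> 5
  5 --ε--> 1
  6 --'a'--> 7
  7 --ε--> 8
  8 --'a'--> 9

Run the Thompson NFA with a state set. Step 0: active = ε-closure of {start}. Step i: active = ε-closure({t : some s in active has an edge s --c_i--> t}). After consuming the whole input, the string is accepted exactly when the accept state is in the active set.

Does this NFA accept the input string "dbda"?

Answer: REJECT

Derivation:
S₀ = ε-closure({0}) = {0,2,4}
'd' @ 1: {}  — state set empty
rest 'bda' ignored (set empty)
after full input: {}  (accept=9 not in)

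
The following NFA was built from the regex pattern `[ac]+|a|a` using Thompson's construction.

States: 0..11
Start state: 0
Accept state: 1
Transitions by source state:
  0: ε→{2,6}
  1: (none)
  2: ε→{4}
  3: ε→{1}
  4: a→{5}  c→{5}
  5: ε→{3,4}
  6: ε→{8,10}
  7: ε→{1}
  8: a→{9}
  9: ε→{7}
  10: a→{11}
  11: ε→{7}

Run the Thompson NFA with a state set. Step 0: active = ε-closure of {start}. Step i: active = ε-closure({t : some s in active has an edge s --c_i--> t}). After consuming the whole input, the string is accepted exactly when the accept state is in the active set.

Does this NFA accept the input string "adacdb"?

S₀ = ε-closure({0}) = {0,2,4,6,8,10}
'a' @ 1: {1,3,4,5,7,9,11}  [accepting]
'd' @ 2: {}  — no active states
rest 'acdb' ignored (set empty)
end set {} — state 1 not in

Answer: REJECT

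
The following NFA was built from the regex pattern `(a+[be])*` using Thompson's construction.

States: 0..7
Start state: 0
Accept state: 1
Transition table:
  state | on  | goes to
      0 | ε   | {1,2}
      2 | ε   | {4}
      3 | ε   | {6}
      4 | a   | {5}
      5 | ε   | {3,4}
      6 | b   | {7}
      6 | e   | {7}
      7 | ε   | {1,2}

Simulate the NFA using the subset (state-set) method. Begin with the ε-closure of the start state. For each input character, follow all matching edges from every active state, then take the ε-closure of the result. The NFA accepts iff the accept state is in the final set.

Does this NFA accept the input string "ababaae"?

Answer: ACCEPT

Derivation:
initial (ε-close {0}): {0,1,2,4}
'a' @ 1: {3,4,5,6}
'b' @ 2: {1,2,4,7}  (accept∈set)
'a' @ 3: {3,4,5,6}
'b' @ 4: {1,2,4,7}  (accept∈set)
'a' @ 5: {3,4,5,6}
'a' @ 6: {3,4,5,6}
'e' @ 7: {1,2,4,7}  (accept∈set)
final: {1,2,4,7}; accept 1 in set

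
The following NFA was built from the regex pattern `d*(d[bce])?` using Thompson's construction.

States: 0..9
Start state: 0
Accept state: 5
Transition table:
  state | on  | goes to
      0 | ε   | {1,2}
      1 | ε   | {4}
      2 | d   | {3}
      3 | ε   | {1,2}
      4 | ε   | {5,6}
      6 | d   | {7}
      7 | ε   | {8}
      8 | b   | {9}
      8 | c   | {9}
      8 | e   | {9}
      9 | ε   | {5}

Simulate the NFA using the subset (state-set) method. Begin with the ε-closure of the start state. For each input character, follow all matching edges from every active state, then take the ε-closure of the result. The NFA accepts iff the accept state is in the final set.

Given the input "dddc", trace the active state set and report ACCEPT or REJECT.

S₀ = ε-closure({0}) = {0,1,2,4,5,6}
'd' @ 1: {1,2,3,4,5,6,7,8}  (accept∈set)
'd' @ 2: {1,2,3,4,5,6,7,8}  (accept∈set)
'd' @ 3: {1,2,3,4,5,6,7,8}  (accept∈set)
'c' @ 4: {5,9}  (accept∈set)
final: {5,9}; accept 5 in set

Answer: ACCEPT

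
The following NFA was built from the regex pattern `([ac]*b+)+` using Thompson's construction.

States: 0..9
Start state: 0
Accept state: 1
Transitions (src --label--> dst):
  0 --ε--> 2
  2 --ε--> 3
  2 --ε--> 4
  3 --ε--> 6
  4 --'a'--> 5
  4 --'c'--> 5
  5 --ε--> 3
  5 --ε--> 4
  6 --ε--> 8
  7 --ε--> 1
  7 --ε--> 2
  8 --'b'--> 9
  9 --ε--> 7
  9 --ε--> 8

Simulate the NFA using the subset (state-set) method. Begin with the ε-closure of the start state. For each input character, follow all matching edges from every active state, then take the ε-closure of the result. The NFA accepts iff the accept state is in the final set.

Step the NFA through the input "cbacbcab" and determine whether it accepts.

initial (ε-close {0}): {0,2,3,4,6,8}
'c' @ 1: {3,4,5,6,8}
'b' @ 2: {1,2,3,4,6,7,8,9}  ✓accept
'a' @ 3: {3,4,5,6,8}
'c' @ 4: {3,4,5,6,8}
'b' @ 5: {1,2,3,4,6,7,8,9}  ✓accept
'c' @ 6: {3,4,5,6,8}
'a' @ 7: {3,4,5,6,8}
'b' @ 8: {1,2,3,4,6,7,8,9}  ✓accept
end set {1,2,3,4,6,7,8,9} — state 1 in

Answer: ACCEPT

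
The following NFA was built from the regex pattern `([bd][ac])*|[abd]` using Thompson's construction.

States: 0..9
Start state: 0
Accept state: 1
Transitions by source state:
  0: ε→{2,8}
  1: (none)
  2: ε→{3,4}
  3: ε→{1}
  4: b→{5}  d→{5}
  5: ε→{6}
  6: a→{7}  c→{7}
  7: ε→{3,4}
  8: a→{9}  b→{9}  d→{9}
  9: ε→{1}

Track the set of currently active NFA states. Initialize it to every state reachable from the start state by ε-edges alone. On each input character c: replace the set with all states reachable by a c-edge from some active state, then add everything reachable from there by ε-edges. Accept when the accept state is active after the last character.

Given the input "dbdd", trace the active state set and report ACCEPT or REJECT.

initial (ε-close {0}): {0,1,2,3,4,8}
'd' @ 1: {1,5,6,9}  [accepting]
'b' @ 2: {}  — dead — no transitions
rest 'dd' ignored (set empty)
after full input: {}  (accept=1 not in)

Answer: REJECT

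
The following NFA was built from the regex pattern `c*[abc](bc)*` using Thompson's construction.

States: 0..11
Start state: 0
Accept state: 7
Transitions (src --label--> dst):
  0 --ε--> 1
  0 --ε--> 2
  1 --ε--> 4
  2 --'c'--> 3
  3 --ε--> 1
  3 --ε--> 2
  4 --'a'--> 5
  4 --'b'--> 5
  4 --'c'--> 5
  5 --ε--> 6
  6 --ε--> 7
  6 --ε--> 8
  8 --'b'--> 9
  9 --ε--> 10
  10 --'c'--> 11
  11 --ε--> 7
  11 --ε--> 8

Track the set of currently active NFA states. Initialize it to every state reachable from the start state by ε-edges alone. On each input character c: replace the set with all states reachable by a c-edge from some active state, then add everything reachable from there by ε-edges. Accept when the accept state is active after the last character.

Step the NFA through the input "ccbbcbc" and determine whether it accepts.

Answer: ACCEPT

Trace:
initial (ε-close {0}): {0,1,2,4}
'c' @ 1: {1,2,3,4,5,6,7,8}  (accept∈set)
'c' @ 2: {1,2,3,4,5,6,7,8}  (accept∈set)
'b' @ 3: {5,6,7,8,9,10}  (accept∈set)
'b' @ 4: {9,10}
'c' @ 5: {7,8,11}  (accept∈set)
'b' @ 6: {9,10}
'c' @ 7: {7,8,11}  (accept∈set)
end set {7,8,11} — state 7 in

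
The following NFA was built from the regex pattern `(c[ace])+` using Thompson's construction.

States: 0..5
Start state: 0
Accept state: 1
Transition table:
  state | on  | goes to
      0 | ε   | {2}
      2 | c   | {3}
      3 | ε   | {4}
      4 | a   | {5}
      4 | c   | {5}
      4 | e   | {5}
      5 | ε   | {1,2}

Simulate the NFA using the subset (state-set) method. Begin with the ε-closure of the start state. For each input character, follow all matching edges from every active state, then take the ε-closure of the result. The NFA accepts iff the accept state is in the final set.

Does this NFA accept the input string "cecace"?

start: ε-closure({0}) = {0,2}
'c' @ 1: {3,4}
'e' @ 2: {1,2,5}  ✓accept
'c' @ 3: {3,4}
'a' @ 4: {1,2,5}  ✓accept
'c' @ 5: {3,4}
'e' @ 6: {1,2,5}  ✓accept
after full input: {1,2,5}  (accept=1 in)

Answer: ACCEPT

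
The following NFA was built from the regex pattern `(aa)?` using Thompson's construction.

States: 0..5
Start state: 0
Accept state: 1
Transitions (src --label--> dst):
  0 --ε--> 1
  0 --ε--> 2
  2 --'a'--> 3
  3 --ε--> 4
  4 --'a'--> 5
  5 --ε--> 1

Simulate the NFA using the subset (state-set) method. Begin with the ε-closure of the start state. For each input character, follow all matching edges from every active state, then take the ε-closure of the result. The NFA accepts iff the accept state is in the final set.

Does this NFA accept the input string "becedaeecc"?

initial (ε-close {0}): {0,1,2}
'b' @ 1: {}  — state set empty
rest 'ecedaeecc' ignored (set empty)
end set {} — state 1 not in

Answer: REJECT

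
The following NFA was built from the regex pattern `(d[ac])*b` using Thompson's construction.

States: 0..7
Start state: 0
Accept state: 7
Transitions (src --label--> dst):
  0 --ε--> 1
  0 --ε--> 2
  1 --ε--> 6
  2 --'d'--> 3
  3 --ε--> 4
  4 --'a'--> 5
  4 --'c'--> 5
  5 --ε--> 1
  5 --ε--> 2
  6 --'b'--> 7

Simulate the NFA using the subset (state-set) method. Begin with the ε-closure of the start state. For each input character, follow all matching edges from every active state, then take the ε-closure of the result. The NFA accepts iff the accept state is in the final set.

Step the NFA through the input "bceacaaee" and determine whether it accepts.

initial (ε-close {0}): {0,1,2,6}
'b' @ 1: {7}  ✓accept
'c' @ 2: {}  — dead — no transitions
rest 'eacaaee' ignored (set empty)
end set {} — state 7 not in

Answer: REJECT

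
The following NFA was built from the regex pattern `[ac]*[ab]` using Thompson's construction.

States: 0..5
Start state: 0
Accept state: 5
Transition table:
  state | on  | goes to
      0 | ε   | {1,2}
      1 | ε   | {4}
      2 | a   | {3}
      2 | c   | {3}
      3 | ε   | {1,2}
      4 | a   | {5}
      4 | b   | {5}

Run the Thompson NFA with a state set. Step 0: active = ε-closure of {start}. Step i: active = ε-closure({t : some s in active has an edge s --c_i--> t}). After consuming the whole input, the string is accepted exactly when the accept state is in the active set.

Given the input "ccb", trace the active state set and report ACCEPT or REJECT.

Answer: ACCEPT

Steps:
start: ε-closure({0}) = {0,1,2,4}
'c' @ 1: {1,2,3,4}
'c' @ 2: {1,2,3,4}
'b' @ 3: {5}  ✓accept
final: {5}; accept 5 in set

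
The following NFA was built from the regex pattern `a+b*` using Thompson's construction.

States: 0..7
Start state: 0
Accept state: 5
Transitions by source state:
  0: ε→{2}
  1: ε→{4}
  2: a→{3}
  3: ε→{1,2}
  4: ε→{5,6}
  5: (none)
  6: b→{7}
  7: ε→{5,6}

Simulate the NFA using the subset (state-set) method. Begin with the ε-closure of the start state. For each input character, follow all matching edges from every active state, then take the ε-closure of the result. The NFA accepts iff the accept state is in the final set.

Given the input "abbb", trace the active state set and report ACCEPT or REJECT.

Answer: ACCEPT

Steps:
initial (ε-close {0}): {0,2}
'a' @ 1: {1,2,3,4,5,6}  (accept∈set)
'b' @ 2: {5,6,7}  (accept∈set)
'b' @ 3: {5,6,7}  (accept∈set)
'b' @ 4: {5,6,7}  (accept∈set)
after full input: {5,6,7}  (accept=5 in)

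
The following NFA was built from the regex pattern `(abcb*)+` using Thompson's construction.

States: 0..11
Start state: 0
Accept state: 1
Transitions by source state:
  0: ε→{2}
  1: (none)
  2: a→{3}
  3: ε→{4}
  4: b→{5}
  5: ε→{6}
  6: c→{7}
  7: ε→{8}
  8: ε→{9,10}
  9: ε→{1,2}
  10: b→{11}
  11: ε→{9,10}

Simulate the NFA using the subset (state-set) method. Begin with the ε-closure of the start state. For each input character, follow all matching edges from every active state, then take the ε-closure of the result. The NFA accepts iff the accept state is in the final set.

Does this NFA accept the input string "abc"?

initial (ε-close {0}): {0,2}
'a' @ 1: {3,4}
'b' @ 2: {5,6}
'c' @ 3: {1,2,7,8,9,10}  [accepting]
end set {1,2,7,8,9,10} — state 1 in

Answer: ACCEPT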